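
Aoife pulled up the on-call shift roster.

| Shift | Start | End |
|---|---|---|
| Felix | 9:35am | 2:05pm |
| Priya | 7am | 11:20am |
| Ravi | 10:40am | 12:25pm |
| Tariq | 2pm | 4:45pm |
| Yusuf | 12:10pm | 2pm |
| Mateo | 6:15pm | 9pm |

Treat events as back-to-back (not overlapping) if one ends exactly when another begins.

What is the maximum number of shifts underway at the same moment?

3

Sweep the timeline, counting +1 at each start and −1 at each end (ends before starts at a tie):
7am start Priya → 1
9:35am start Felix → 2
10:40am start Ravi → 3
11:20am end Priya → 2
12:10pm start Yusuf → 3
12:25pm end Ravi → 2
2pm end Yusuf → 1
2pm start Tariq → 2
2:05pm end Felix → 1
4:45pm end Tariq → 0
6:15pm start Mateo → 1
9pm end Mateo → 0
Peak is 3, at 10:40am (Felix, Priya, Ravi).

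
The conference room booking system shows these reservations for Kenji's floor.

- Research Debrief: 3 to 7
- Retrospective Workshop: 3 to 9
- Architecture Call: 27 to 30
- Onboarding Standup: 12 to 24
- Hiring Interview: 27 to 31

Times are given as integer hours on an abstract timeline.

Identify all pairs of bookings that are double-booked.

Architecture Call & Hiring Interview, Research Debrief & Retrospective Workshop

Two intervals overlap when each starts before the other ends.
Sorted by start: Retrospective Workshop, Research Debrief, Onboarding Standup, Hiring Interview, Architecture Call.
Research Debrief starts before Retrospective Workshop ends → Retrospective Workshop and Research Debrief overlap.
Onboarding Standup starts after Retrospective Workshop ends, so Retrospective Workshop has no further overlaps.
Onboarding Standup starts after Research Debrief ends, so Research Debrief has no further overlaps.
Hiring Interview starts after Onboarding Standup ends, so Onboarding Standup has no further overlaps.
Architecture Call starts before Hiring Interview ends → Hiring Interview and Architecture Call overlap.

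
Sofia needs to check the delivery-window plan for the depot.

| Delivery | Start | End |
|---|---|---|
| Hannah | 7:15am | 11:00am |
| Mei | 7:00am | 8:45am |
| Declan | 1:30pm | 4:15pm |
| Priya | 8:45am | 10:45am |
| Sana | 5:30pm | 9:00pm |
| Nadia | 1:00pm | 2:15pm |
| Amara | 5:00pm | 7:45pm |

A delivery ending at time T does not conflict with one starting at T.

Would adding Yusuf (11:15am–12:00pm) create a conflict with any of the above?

No — it doesn't clash with anything

Mei: ends 8:45am at or before Yusuf starts 11:15am → clear.
Hannah: ends 11:00am at or before Yusuf starts 11:15am → clear.
Priya: ends 10:45am at or before Yusuf starts 11:15am → clear.
Nadia: starts 1:00pm at or after Yusuf ends 12:00pm → clear.
Declan: starts 1:30pm at or after Yusuf ends 12:00pm → clear.
Amara: starts 5:00pm at or after Yusuf ends 12:00pm → clear.
Sana: starts 5:30pm at or after Yusuf ends 12:00pm → clear.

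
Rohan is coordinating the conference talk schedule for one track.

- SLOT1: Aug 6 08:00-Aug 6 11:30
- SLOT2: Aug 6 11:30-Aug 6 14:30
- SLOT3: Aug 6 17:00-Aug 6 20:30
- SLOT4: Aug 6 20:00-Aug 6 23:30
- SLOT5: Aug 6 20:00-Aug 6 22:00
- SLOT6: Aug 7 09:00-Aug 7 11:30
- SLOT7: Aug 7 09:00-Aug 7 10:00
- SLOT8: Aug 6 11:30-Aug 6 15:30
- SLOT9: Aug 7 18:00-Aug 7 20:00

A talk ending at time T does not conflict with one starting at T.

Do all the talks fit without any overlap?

Sorted by start: SLOT1, SLOT2, SLOT8, SLOT3, SLOT4, SLOT5, SLOT6, SLOT7, SLOT9.
SLOT2 starts exactly when SLOT1 ends (back-to-back, no overlap); SLOT1 is clear from here.
SLOT8 starts before SLOT2 ends → SLOT2 and SLOT8 overlap.
That's a conflict, so the schedule is not conflict-free.

No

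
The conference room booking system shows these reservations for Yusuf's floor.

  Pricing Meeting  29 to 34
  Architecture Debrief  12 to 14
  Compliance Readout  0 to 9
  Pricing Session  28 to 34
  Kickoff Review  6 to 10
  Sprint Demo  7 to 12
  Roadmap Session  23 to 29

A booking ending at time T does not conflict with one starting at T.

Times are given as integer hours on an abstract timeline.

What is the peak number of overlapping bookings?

Walk through starts and ends in time order (an end at T is processed before a start at T):
0 start Compliance Readout → 1
6 start Kickoff Review → 2
7 start Sprint Demo → 3
9 end Compliance Readout → 2
10 end Kickoff Review → 1
12 end Sprint Demo → 0
12 start Architecture Debrief → 1
14 end Architecture Debrief → 0
23 start Roadmap Session → 1
28 start Pricing Session → 2
29 end Roadmap Session → 1
29 start Pricing Meeting → 2
34 end Pricing Meeting → 1
34 end Pricing Session → 0
Peak is 3, at 7 (Compliance Readout, Kickoff Review, Sprint Demo).

3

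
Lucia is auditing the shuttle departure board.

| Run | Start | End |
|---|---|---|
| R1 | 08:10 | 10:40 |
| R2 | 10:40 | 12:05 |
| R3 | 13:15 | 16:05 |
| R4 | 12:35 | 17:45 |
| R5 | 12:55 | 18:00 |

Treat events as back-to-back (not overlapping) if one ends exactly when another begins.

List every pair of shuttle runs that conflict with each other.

Sorted by start: R1, R2, R4, R5, R3.
R2 starts exactly when R1 ends (back-to-back, no overlap); R1 is clear from here.
R4 starts after R2 ends; R2 is clear from here.
R5 starts before R4 ends → R4 and R5 overlap.
R3 starts before R4 ends → R4 and R3 overlap.
R3 starts before R5 ends → R5 and R3 overlap.

R3 & R4, R3 & R5, R4 & R5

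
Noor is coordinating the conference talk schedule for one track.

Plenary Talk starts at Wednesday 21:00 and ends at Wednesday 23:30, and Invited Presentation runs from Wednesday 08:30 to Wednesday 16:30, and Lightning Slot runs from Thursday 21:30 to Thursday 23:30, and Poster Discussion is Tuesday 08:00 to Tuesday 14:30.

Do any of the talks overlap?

Sorted by start: Poster Discussion, Invited Presentation, Plenary Talk, Lightning Slot.
Invited Presentation starts after Poster Discussion ends, so nothing later overlaps Poster Discussion either.
Plenary Talk starts after Invited Presentation ends, so nothing later overlaps Invited Presentation either.
Lightning Slot starts after Plenary Talk ends.
Every pair is clear; the schedule has no overlaps.

No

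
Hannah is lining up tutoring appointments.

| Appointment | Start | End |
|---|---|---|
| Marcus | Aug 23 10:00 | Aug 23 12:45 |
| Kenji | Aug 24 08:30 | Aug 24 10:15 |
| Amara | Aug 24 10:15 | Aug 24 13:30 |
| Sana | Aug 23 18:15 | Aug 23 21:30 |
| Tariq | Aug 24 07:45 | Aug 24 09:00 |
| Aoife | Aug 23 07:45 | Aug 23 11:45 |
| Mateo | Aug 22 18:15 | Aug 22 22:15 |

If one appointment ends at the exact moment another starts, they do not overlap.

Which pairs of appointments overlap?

Sorted by start: Mateo, Aoife, Marcus, Sana, Tariq, Kenji, Amara.
Aoife starts after Mateo ends, so nothing later overlaps Mateo either.
Marcus starts before Aoife ends → Aoife and Marcus overlap.
Sana starts after Aoife ends, so nothing later overlaps Aoife either.
Sana starts after Marcus ends, so nothing later overlaps Marcus either.
Tariq starts after Sana ends, so nothing later overlaps Sana either.
Kenji starts before Tariq ends → Tariq and Kenji overlap.
Amara starts after Tariq ends.
Amara starts exactly when Kenji ends (back-to-back, no overlap).

Aoife & Marcus, Kenji & Tariq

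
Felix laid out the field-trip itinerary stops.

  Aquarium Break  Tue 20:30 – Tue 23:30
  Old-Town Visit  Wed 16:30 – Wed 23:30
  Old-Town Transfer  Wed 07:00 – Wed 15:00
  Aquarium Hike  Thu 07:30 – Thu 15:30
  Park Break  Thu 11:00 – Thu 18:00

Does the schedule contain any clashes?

Yes

Check each pair: they overlap iff neither finishes before the other starts.
Sorted by start: Aquarium Break, Old-Town Transfer, Old-Town Visit, Aquarium Hike, Park Break.
Old-Town Transfer starts after Aquarium Break ends, so nothing later overlaps Aquarium Break either.
Old-Town Visit starts after Old-Town Transfer ends, so nothing later overlaps Old-Town Transfer either.
Aquarium Hike starts after Old-Town Visit ends, so nothing later overlaps Old-Town Visit either.
Park Break starts before Aquarium Hike ends → Aquarium Hike and Park Break overlap.
That's a conflict, so the schedule is not conflict-free.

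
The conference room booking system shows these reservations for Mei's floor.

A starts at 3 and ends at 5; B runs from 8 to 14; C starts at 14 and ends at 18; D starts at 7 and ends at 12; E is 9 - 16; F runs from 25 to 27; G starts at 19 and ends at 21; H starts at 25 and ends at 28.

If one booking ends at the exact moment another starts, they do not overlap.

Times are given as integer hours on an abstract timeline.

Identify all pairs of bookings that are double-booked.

B & D, B & E, C & E, D & E, F & H

Sorted by start: A, D, B, E, C, G, F, H.
D starts after A ends — done with A.
B starts before D ends → D and B overlap.
E starts before D ends → D and E overlap.
C starts after D ends — done with D.
E starts before B ends → B and E overlap.
C starts exactly when B ends (back-to-back, no overlap) — done with B.
C starts before E ends → E and C overlap.
G starts after E ends — done with E.
G starts after C ends — done with C.
F starts after G ends — done with G.
H starts before F ends → F and H overlap.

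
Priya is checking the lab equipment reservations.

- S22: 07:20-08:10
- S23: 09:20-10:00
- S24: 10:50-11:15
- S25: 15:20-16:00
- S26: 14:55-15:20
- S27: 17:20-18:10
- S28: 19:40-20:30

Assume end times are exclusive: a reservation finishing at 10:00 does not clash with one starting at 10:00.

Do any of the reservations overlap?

Sorted by start: S22, S23, S24, S26, S25, S27, S28.
S23 starts after S22 ends, so S22 has no further overlaps.
S24 starts after S23 ends, so S23 has no further overlaps.
S26 starts after S24 ends, so S24 has no further overlaps.
S25 starts exactly when S26 ends (back-to-back, no overlap), so S26 has no further overlaps.
S27 starts after S25 ends, so S25 has no further overlaps.
S28 starts after S27 ends.
Every pair is clear; the schedule has no overlaps.

No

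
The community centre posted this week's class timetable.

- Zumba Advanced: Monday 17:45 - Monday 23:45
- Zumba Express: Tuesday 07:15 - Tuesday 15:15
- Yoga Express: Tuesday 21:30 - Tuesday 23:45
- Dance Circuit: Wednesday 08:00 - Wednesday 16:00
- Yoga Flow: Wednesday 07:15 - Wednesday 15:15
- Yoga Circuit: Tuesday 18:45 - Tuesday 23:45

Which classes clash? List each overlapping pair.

Sorted by start: Zumba Advanced, Zumba Express, Yoga Circuit, Yoga Express, Yoga Flow, Dance Circuit.
Zumba Express starts after Zumba Advanced ends; Zumba Advanced is clear from here.
Yoga Circuit starts after Zumba Express ends; Zumba Express is clear from here.
Yoga Express starts before Yoga Circuit ends → Yoga Circuit and Yoga Express overlap.
Yoga Flow starts after Yoga Circuit ends; Yoga Circuit is clear from here.
Yoga Flow starts after Yoga Express ends; Yoga Express is clear from here.
Dance Circuit starts before Yoga Flow ends → Yoga Flow and Dance Circuit overlap.

Dance Circuit & Yoga Flow, Yoga Circuit & Yoga Express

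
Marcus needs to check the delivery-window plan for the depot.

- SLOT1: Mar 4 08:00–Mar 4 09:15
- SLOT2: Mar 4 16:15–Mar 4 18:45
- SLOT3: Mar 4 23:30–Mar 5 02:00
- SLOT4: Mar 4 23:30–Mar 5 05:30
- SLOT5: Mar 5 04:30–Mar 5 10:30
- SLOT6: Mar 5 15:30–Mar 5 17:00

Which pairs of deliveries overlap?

Sorted by start: SLOT1, SLOT2, SLOT3, SLOT4, SLOT5, SLOT6.
SLOT2 starts after SLOT1 ends; SLOT1 is clear from here.
SLOT3 starts after SLOT2 ends; SLOT2 is clear from here.
SLOT4 starts before SLOT3 ends → SLOT3 and SLOT4 overlap.
SLOT5 starts after SLOT3 ends; SLOT3 is clear from here.
SLOT5 starts before SLOT4 ends → SLOT4 and SLOT5 overlap.
SLOT6 starts after SLOT4 ends.
SLOT6 starts after SLOT5 ends.

SLOT3 & SLOT4, SLOT4 & SLOT5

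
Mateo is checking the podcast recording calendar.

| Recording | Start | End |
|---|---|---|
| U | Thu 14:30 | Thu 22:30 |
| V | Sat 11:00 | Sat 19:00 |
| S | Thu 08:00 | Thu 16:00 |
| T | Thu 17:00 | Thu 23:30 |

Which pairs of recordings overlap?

Two intervals overlap when each starts before the other ends.
Sorted by start: S, U, T, V.
U starts before S ends → S and U overlap.
T starts after S ends, so nothing later overlaps S either.
T starts before U ends → U and T overlap.
V starts after U ends.
V starts after T ends.

S & U, T & U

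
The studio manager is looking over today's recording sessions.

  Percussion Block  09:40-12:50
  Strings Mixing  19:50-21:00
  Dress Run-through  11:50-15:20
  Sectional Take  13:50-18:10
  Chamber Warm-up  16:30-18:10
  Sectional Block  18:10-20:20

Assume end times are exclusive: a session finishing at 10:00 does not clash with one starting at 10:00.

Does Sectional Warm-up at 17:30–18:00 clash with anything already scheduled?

Percussion Block: ends 12:50 at or before Sectional Warm-up starts 17:30 → clear.
Dress Run-through: ends 15:20 at or before Sectional Warm-up starts 17:30 → clear.
Sectional Take: starts 13:50 before Sectional Warm-up ends 18:00, and ends 18:10 after Sectional Warm-up starts 17:30 → overlap.
Chamber Warm-up: starts 16:30 before Sectional Warm-up ends 18:00, and ends 18:10 after Sectional Warm-up starts 17:30 → overlap.
Sectional Block: starts 18:10 at or after Sectional Warm-up ends 18:00 → clear.
Strings Mixing: starts 19:50 at or after Sectional Warm-up ends 18:00 → clear.
Sectional Warm-up overlaps Sectional Take, Chamber Warm-up.

Yes — it overlaps Chamber Warm-up, Sectional Take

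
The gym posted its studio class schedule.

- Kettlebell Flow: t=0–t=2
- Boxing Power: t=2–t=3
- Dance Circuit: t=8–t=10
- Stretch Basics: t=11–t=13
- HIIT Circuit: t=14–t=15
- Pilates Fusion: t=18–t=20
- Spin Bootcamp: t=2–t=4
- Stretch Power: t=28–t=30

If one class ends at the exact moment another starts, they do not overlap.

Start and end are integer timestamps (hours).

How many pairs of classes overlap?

Sorted by start: Kettlebell Flow, Boxing Power, Spin Bootcamp, Dance Circuit, Stretch Basics, HIIT Circuit, Pilates Fusion, Stretch Power.
Boxing Power starts exactly when Kettlebell Flow ends (back-to-back, no overlap) — done with Kettlebell Flow.
Spin Bootcamp starts before Boxing Power ends → Boxing Power and Spin Bootcamp overlap.
Dance Circuit starts after Boxing Power ends — done with Boxing Power.
Dance Circuit starts after Spin Bootcamp ends — done with Spin Bootcamp.
Stretch Basics starts after Dance Circuit ends — done with Dance Circuit.
HIIT Circuit starts after Stretch Basics ends — done with Stretch Basics.
Pilates Fusion starts after HIIT Circuit ends — done with HIIT Circuit.
Stretch Power starts after Pilates Fusion ends.
Overlapping pairs: Boxing Power & Spin Bootcamp — 1 in total.

1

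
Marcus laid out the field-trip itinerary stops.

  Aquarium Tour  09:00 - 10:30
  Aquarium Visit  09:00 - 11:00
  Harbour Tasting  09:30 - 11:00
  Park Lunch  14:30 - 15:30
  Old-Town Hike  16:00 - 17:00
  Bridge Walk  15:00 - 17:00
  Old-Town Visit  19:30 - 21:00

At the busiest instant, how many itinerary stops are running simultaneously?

3

Sort all start/end points and keep a running count:
09:00 start Aquarium Tour → 1
09:00 start Aquarium Visit → 2
09:30 start Harbour Tasting → 3
10:30 end Aquarium Tour → 2
11:00 end Aquarium Visit → 1
11:00 end Harbour Tasting → 0
14:30 start Park Lunch → 1
15:00 start Bridge Walk → 2
15:30 end Park Lunch → 1
16:00 start Old-Town Hike → 2
17:00 end Bridge Walk → 1
17:00 end Old-Town Hike → 0
19:30 start Old-Town Visit → 1
21:00 end Old-Town Visit → 0
Peak is 3, at 09:30 (Aquarium Tour, Aquarium Visit, Harbour Tasting).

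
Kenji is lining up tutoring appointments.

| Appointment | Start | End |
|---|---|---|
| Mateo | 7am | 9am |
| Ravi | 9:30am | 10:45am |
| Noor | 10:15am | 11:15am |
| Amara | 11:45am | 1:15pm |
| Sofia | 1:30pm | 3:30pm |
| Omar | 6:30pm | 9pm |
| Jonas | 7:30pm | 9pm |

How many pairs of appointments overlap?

Sorted by start: Mateo, Ravi, Noor, Amara, Sofia, Omar, Jonas.
Ravi starts after Mateo ends, so nothing later overlaps Mateo either.
Noor starts before Ravi ends → Ravi and Noor overlap.
Amara starts after Ravi ends, so nothing later overlaps Ravi either.
Amara starts after Noor ends, so nothing later overlaps Noor either.
Sofia starts after Amara ends, so nothing later overlaps Amara either.
Omar starts after Sofia ends, so nothing later overlaps Sofia either.
Jonas starts before Omar ends → Omar and Jonas overlap.
Overlapping pairs: Jonas & Omar, Noor & Ravi — 2 in total.

2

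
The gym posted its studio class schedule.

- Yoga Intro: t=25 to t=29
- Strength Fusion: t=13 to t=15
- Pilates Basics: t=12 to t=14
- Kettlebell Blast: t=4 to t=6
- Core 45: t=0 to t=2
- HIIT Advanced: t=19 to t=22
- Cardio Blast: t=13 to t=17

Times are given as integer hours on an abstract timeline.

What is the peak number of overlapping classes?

Walk through starts and ends in time order (an end at T is processed before a start at T):
t=0 start Core 45 → 1
t=2 end Core 45 → 0
t=4 start Kettlebell Blast → 1
t=6 end Kettlebell Blast → 0
t=12 start Pilates Basics → 1
t=13 start Cardio Blast → 2
t=13 start Strength Fusion → 3
t=14 end Pilates Basics → 2
t=15 end Strength Fusion → 1
t=17 end Cardio Blast → 0
t=19 start HIIT Advanced → 1
t=22 end HIIT Advanced → 0
t=25 start Yoga Intro → 1
t=29 end Yoga Intro → 0
Peak is 3, at t=13 (Cardio Blast, Pilates Basics, Strength Fusion).

3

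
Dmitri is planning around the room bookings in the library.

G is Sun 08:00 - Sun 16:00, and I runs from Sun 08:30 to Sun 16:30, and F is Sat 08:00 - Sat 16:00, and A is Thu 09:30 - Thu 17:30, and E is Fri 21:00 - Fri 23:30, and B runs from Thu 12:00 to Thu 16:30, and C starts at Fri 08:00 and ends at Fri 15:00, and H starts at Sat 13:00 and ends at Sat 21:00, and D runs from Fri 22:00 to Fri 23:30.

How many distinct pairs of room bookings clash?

Sorted by start: A, B, C, E, D, F, H, G, I.
B starts before A ends → A and B overlap.
C starts after A ends; A is clear from here.
C starts after B ends; B is clear from here.
E starts after C ends; C is clear from here.
D starts before E ends → E and D overlap.
F starts after E ends; E is clear from here.
F starts after D ends; D is clear from here.
H starts before F ends → F and H overlap.
G starts after F ends; F is clear from here.
G starts after H ends; H is clear from here.
I starts before G ends → G and I overlap.
Overlapping pairs: A & B, D & E, F & H, G & I — 4 in total.

4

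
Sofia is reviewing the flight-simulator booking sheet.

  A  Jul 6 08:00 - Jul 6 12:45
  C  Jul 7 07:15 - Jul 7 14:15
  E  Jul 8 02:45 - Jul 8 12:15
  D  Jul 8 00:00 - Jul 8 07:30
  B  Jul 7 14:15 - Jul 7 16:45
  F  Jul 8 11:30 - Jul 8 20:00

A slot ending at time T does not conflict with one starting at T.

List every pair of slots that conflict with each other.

Sorted by start: A, C, B, D, E, F.
C starts after A ends — done with A.
B starts exactly when C ends (back-to-back, no overlap) — done with C.
D starts after B ends — done with B.
E starts before D ends → D and E overlap.
F starts after D ends.
F starts before E ends → E and F overlap.

D & E, E & F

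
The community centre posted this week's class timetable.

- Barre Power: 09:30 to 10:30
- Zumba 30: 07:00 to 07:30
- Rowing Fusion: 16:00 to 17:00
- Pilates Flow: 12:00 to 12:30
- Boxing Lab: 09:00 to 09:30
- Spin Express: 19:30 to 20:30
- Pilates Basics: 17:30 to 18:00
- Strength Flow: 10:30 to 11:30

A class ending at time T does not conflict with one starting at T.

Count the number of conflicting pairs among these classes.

Check each pair: they overlap iff neither finishes before the other starts.
Sorted by start: Zumba 30, Boxing Lab, Barre Power, Strength Flow, Pilates Flow, Rowing Fusion, Pilates Basics, Spin Express.
Boxing Lab starts after Zumba 30 ends, so nothing later overlaps Zumba 30 either.
Barre Power starts exactly when Boxing Lab ends (back-to-back, no overlap), so nothing later overlaps Boxing Lab either.
Strength Flow starts exactly when Barre Power ends (back-to-back, no overlap), so nothing later overlaps Barre Power either.
Pilates Flow starts after Strength Flow ends, so nothing later overlaps Strength Flow either.
Rowing Fusion starts after Pilates Flow ends, so nothing later overlaps Pilates Flow either.
Pilates Basics starts after Rowing Fusion ends, so nothing later overlaps Rowing Fusion either.
Spin Express starts after Pilates Basics ends.
No pair overlaps.

0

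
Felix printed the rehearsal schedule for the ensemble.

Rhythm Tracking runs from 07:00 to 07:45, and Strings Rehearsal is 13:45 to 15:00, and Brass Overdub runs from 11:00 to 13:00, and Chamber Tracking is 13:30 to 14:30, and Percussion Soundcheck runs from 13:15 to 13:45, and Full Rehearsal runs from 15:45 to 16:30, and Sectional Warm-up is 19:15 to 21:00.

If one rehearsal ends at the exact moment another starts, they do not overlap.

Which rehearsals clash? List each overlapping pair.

Chamber Tracking & Percussion Soundcheck, Chamber Tracking & Strings Rehearsal

Sorted by start: Rhythm Tracking, Brass Overdub, Percussion Soundcheck, Chamber Tracking, Strings Rehearsal, Full Rehearsal, Sectional Warm-up.
Brass Overdub starts after Rhythm Tracking ends, so Rhythm Tracking has no further overlaps.
Percussion Soundcheck starts after Brass Overdub ends, so Brass Overdub has no further overlaps.
Chamber Tracking starts before Percussion Soundcheck ends → Percussion Soundcheck and Chamber Tracking overlap.
Strings Rehearsal starts exactly when Percussion Soundcheck ends (back-to-back, no overlap), so Percussion Soundcheck has no further overlaps.
Strings Rehearsal starts before Chamber Tracking ends → Chamber Tracking and Strings Rehearsal overlap.
Full Rehearsal starts after Chamber Tracking ends, so Chamber Tracking has no further overlaps.
Full Rehearsal starts after Strings Rehearsal ends, so Strings Rehearsal has no further overlaps.
Sectional Warm-up starts after Full Rehearsal ends.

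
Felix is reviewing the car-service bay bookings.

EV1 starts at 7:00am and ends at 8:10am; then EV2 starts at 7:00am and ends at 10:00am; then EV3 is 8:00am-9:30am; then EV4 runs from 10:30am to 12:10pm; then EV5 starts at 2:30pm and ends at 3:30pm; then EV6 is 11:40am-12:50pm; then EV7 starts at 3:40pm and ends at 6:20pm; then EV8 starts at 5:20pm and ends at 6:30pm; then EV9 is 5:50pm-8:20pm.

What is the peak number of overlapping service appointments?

3

Walk through starts and ends in time order (an end at T is processed before a start at T):
7:00am start EV1 → 1
7:00am start EV2 → 2
8:00am start EV3 → 3
8:10am end EV1 → 2
9:30am end EV3 → 1
10:00am end EV2 → 0
10:30am start EV4 → 1
11:40am start EV6 → 2
12:10pm end EV4 → 1
12:50pm end EV6 → 0
2:30pm start EV5 → 1
3:30pm end EV5 → 0
3:40pm start EV7 → 1
5:20pm start EV8 → 2
5:50pm start EV9 → 3
6:20pm end EV7 → 2
6:30pm end EV8 → 1
8:20pm end EV9 → 0
Peak is 3, at 8:00am (EV1, EV2, EV3).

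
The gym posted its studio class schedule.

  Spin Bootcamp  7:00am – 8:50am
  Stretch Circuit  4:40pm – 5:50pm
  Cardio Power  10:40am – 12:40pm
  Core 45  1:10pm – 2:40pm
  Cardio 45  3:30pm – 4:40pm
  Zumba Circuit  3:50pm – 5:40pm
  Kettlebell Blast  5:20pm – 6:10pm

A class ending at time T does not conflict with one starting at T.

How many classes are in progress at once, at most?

3

Sweep the timeline, counting +1 at each start and −1 at each end (ends before starts at a tie):
7:00am start Spin Bootcamp → 1
8:50am end Spin Bootcamp → 0
10:40am start Cardio Power → 1
12:40pm end Cardio Power → 0
1:10pm start Core 45 → 1
2:40pm end Core 45 → 0
3:30pm start Cardio 45 → 1
3:50pm start Zumba Circuit → 2
4:40pm end Cardio 45 → 1
4:40pm start Stretch Circuit → 2
5:20pm start Kettlebell Blast → 3
5:40pm end Zumba Circuit → 2
5:50pm end Stretch Circuit → 1
6:10pm end Kettlebell Blast → 0
Peak is 3, at 5:20pm (Kettlebell Blast, Stretch Circuit, Zumba Circuit).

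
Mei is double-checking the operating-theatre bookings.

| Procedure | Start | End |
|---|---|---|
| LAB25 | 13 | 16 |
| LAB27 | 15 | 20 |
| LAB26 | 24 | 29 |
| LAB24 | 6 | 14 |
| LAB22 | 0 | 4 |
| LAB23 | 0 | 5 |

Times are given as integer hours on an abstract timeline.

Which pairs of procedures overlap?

Sorted by start: LAB22, LAB23, LAB24, LAB25, LAB27, LAB26.
LAB23 starts before LAB22 ends → LAB22 and LAB23 overlap.
LAB24 starts after LAB22 ends, so nothing later overlaps LAB22 either.
LAB24 starts after LAB23 ends, so nothing later overlaps LAB23 either.
LAB25 starts before LAB24 ends → LAB24 and LAB25 overlap.
LAB27 starts after LAB24 ends, so nothing later overlaps LAB24 either.
LAB27 starts before LAB25 ends → LAB25 and LAB27 overlap.
LAB26 starts after LAB25 ends.
LAB26 starts after LAB27 ends.

LAB22 & LAB23, LAB24 & LAB25, LAB25 & LAB27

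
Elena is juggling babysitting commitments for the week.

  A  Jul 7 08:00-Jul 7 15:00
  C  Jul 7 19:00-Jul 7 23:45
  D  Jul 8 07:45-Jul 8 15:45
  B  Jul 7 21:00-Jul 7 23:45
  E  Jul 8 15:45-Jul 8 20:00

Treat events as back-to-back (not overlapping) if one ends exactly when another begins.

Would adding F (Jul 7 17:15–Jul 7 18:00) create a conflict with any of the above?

A: ends Jul 7 15:00 at or before F starts Jul 7 17:15 → clear.
C: starts Jul 7 19:00 at or after F ends Jul 7 18:00 → clear.
B: starts Jul 7 21:00 at or after F ends Jul 7 18:00 → clear.
D: starts Jul 8 07:45 at or after F ends Jul 7 18:00 → clear.
E: starts Jul 8 15:45 at or after F ends Jul 7 18:00 → clear.

No — it doesn't clash with anything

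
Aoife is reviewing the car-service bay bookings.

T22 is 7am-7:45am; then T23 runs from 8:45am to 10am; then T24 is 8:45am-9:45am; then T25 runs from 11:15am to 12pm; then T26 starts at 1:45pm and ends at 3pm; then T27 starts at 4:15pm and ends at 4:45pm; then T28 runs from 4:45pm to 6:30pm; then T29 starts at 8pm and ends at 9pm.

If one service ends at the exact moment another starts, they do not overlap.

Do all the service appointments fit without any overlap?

Sorted by start: T22, T23, T24, T25, T26, T27, T28, T29.
T23 starts after T22 ends; T22 is clear from here.
T24 starts before T23 ends → T23 and T24 overlap.
That's a conflict, so the schedule is not conflict-free.

No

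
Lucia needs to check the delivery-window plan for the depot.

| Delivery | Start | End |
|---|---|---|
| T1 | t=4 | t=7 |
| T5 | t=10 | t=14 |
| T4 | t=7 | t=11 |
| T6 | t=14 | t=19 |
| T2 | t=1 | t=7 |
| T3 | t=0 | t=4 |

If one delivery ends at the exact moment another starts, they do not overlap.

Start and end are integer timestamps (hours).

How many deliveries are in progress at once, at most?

2

Walk through starts and ends in time order (an end at T is processed before a start at T):
t=0 start T3 → 1
t=1 start T2 → 2
t=4 end T3 → 1
t=4 start T1 → 2
t=7 end T1 → 1
t=7 end T2 → 0
t=7 start T4 → 1
t=10 start T5 → 2
t=11 end T4 → 1
t=14 end T5 → 0
t=14 start T6 → 1
t=19 end T6 → 0
Peak is 2, at t=1 (T2, T3).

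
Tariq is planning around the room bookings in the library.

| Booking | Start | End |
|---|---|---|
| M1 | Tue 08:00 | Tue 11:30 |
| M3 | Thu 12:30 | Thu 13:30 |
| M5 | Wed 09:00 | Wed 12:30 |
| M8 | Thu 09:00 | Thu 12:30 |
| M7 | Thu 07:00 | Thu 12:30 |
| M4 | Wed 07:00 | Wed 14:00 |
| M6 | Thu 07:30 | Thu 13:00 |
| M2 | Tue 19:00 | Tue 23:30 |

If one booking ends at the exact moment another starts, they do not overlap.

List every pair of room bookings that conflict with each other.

M3 & M6, M4 & M5, M6 & M7, M6 & M8, M7 & M8

Sorted by start: M1, M2, M4, M5, M7, M6, M8, M3.
M2 starts after M1 ends — done with M1.
M4 starts after M2 ends — done with M2.
M5 starts before M4 ends → M4 and M5 overlap.
M7 starts after M4 ends — done with M4.
M7 starts after M5 ends — done with M5.
M6 starts before M7 ends → M7 and M6 overlap.
M8 starts before M7 ends → M7 and M8 overlap.
M3 starts exactly when M7 ends (back-to-back, no overlap).
M8 starts before M6 ends → M6 and M8 overlap.
M3 starts before M6 ends → M6 and M3 overlap.
M3 starts exactly when M8 ends (back-to-back, no overlap).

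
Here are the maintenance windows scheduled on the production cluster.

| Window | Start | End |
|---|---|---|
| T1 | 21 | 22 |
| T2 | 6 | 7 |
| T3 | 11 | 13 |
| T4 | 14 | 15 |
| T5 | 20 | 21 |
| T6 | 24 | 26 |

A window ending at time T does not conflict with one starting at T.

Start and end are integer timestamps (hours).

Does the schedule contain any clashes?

No

Check each pair: they overlap iff neither finishes before the other starts.
Sorted by start: T2, T3, T4, T5, T1, T6.
T3 starts after T2 ends, so nothing later overlaps T2 either.
T4 starts after T3 ends, so nothing later overlaps T3 either.
T5 starts after T4 ends, so nothing later overlaps T4 either.
T1 starts exactly when T5 ends (back-to-back, no overlap), so nothing later overlaps T5 either.
T6 starts after T1 ends.
Every pair is clear; the schedule has no overlaps.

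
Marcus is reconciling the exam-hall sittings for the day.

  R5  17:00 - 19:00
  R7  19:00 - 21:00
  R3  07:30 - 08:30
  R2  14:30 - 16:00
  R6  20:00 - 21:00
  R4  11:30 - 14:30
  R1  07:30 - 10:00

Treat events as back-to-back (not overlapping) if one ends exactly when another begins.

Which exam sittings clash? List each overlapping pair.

R1 & R3, R6 & R7

Sorted by start: R1, R3, R4, R2, R5, R7, R6.
R3 starts before R1 ends → R1 and R3 overlap.
R4 starts after R1 ends — done with R1.
R4 starts after R3 ends — done with R3.
R2 starts exactly when R4 ends (back-to-back, no overlap) — done with R4.
R5 starts after R2 ends — done with R2.
R7 starts exactly when R5 ends (back-to-back, no overlap) — done with R5.
R6 starts before R7 ends → R7 and R6 overlap.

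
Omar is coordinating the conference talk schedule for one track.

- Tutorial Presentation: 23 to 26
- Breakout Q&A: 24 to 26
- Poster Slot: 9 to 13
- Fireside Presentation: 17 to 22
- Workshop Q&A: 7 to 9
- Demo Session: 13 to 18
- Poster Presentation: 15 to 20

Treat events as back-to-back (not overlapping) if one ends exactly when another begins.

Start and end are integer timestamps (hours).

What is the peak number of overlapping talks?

3

Sort all start/end points and keep a running count:
7 start Workshop Q&A → 1
9 end Workshop Q&A → 0
9 start Poster Slot → 1
13 end Poster Slot → 0
13 start Demo Session → 1
15 start Poster Presentation → 2
17 start Fireside Presentation → 3
18 end Demo Session → 2
20 end Poster Presentation → 1
22 end Fireside Presentation → 0
23 start Tutorial Presentation → 1
24 start Breakout Q&A → 2
26 end Breakout Q&A → 1
26 end Tutorial Presentation → 0
Peak is 3, at 17 (Demo Session, Fireside Presentation, Poster Presentation).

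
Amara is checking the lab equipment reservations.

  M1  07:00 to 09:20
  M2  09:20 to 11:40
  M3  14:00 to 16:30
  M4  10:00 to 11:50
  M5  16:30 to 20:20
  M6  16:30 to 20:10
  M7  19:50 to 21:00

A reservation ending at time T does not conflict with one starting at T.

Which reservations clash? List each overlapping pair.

M2 & M4, M5 & M6, M5 & M7, M6 & M7

Sorted by start: M1, M2, M4, M3, M5, M6, M7.
M2 starts exactly when M1 ends (back-to-back, no overlap), so M1 has no further overlaps.
M4 starts before M2 ends → M2 and M4 overlap.
M3 starts after M2 ends, so M2 has no further overlaps.
M3 starts after M4 ends, so M4 has no further overlaps.
M5 starts exactly when M3 ends (back-to-back, no overlap), so M3 has no further overlaps.
M6 starts before M5 ends → M5 and M6 overlap.
M7 starts before M5 ends → M5 and M7 overlap.
M7 starts before M6 ends → M6 and M7 overlap.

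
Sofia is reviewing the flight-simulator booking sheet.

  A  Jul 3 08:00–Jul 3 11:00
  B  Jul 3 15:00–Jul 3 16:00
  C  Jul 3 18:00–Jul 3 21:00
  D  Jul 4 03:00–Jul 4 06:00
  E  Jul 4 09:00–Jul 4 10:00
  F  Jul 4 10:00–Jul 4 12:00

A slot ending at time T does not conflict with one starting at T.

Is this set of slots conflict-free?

Sorted by start: A, B, C, D, E, F.
B starts after A ends; A is clear from here.
C starts after B ends; B is clear from here.
D starts after C ends; C is clear from here.
E starts after D ends; D is clear from here.
F starts exactly when E ends (back-to-back, no overlap).
Every pair is clear; the schedule has no overlaps.

Yes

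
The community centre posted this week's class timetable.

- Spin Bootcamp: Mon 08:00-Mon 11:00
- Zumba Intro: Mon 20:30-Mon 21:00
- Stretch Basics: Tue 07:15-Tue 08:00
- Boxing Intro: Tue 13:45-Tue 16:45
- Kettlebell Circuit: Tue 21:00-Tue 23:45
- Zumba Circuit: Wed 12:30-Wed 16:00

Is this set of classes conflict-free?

Sorted by start: Spin Bootcamp, Zumba Intro, Stretch Basics, Boxing Intro, Kettlebell Circuit, Zumba Circuit.
Zumba Intro starts after Spin Bootcamp ends, so Spin Bootcamp has no further overlaps.
Stretch Basics starts after Zumba Intro ends, so Zumba Intro has no further overlaps.
Boxing Intro starts after Stretch Basics ends, so Stretch Basics has no further overlaps.
Kettlebell Circuit starts after Boxing Intro ends, so Boxing Intro has no further overlaps.
Zumba Circuit starts after Kettlebell Circuit ends.
Every pair is clear; the schedule has no overlaps.

Yes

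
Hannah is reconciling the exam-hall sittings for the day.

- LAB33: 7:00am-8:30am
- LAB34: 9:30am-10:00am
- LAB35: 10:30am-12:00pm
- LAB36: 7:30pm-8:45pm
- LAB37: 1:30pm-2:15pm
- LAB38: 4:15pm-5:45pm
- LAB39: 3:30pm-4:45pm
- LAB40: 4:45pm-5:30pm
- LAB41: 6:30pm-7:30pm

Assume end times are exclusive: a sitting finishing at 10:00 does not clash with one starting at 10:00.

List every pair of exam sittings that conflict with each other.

Sorted by start: LAB33, LAB34, LAB35, LAB37, LAB39, LAB38, LAB40, LAB41, LAB36.
LAB34 starts after LAB33 ends; LAB33 is clear from here.
LAB35 starts after LAB34 ends; LAB34 is clear from here.
LAB37 starts after LAB35 ends; LAB35 is clear from here.
LAB39 starts after LAB37 ends; LAB37 is clear from here.
LAB38 starts before LAB39 ends → LAB39 and LAB38 overlap.
LAB40 starts exactly when LAB39 ends (back-to-back, no overlap); LAB39 is clear from here.
LAB40 starts before LAB38 ends → LAB38 and LAB40 overlap.
LAB41 starts after LAB38 ends; LAB38 is clear from here.
LAB41 starts after LAB40 ends; LAB40 is clear from here.
LAB36 starts exactly when LAB41 ends (back-to-back, no overlap).

LAB38 & LAB39, LAB38 & LAB40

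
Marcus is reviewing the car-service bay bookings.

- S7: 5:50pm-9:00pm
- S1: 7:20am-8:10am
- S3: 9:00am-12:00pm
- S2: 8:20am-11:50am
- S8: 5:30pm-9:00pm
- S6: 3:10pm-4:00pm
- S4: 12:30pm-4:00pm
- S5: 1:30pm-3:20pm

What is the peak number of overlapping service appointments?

3

Sort all start/end points and keep a running count:
7:20am start S1 → 1
8:10am end S1 → 0
8:20am start S2 → 1
9:00am start S3 → 2
11:50am end S2 → 1
12:00pm end S3 → 0
12:30pm start S4 → 1
1:30pm start S5 → 2
3:10pm start S6 → 3
3:20pm end S5 → 2
4:00pm end S4 → 1
4:00pm end S6 → 0
5:30pm start S8 → 1
5:50pm start S7 → 2
9:00pm end S7 → 1
9:00pm end S8 → 0
Peak is 3, at 3:10pm (S4, S5, S6).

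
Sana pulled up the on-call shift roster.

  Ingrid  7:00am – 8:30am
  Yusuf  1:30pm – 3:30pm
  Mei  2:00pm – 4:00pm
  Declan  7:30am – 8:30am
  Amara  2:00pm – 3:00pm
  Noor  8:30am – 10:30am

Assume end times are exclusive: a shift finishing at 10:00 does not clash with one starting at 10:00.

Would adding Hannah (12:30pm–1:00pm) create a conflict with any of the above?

No — it doesn't clash with anything

Ingrid: ends 8:30am at or before Hannah starts 12:30pm → clear.
Declan: ends 8:30am at or before Hannah starts 12:30pm → clear.
Noor: ends 10:30am at or before Hannah starts 12:30pm → clear.
Yusuf: starts 1:30pm at or after Hannah ends 1:00pm → clear.
Mei: starts 2:00pm at or after Hannah ends 1:00pm → clear.
Amara: starts 2:00pm at or after Hannah ends 1:00pm → clear.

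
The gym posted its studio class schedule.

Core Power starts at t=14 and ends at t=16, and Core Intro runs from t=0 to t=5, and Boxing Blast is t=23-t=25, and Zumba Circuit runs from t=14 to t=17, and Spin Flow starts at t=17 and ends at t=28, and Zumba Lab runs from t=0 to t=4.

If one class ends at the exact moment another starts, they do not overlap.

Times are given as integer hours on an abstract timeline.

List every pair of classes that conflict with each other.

Boxing Blast & Spin Flow, Core Intro & Zumba Lab, Core Power & Zumba Circuit

Sorted by start: Core Intro, Zumba Lab, Zumba Circuit, Core Power, Spin Flow, Boxing Blast.
Zumba Lab starts before Core Intro ends → Core Intro and Zumba Lab overlap.
Zumba Circuit starts after Core Intro ends — done with Core Intro.
Zumba Circuit starts after Zumba Lab ends — done with Zumba Lab.
Core Power starts before Zumba Circuit ends → Zumba Circuit and Core Power overlap.
Spin Flow starts exactly when Zumba Circuit ends (back-to-back, no overlap) — done with Zumba Circuit.
Spin Flow starts after Core Power ends — done with Core Power.
Boxing Blast starts before Spin Flow ends → Spin Flow and Boxing Blast overlap.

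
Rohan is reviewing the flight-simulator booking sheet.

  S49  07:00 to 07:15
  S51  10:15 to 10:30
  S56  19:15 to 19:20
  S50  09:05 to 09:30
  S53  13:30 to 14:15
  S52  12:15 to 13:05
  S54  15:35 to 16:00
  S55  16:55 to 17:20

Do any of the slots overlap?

No

Sorted by start: S49, S50, S51, S52, S53, S54, S55, S56.
S50 starts after S49 ends; S49 is clear from here.
S51 starts after S50 ends; S50 is clear from here.
S52 starts after S51 ends; S51 is clear from here.
S53 starts after S52 ends; S52 is clear from here.
S54 starts after S53 ends; S53 is clear from here.
S55 starts after S54 ends; S54 is clear from here.
S56 starts after S55 ends.
Every pair is clear; the schedule has no overlaps.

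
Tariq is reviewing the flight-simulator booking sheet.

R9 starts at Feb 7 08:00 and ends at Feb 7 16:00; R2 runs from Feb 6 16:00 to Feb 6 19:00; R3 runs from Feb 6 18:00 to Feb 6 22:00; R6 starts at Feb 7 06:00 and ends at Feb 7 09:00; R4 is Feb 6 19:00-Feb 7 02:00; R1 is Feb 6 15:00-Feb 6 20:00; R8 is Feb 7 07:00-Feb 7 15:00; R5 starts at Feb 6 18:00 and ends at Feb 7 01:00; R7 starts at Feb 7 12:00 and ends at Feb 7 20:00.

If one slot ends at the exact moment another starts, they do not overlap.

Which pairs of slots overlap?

Check each pair: they overlap iff neither finishes before the other starts.
Sorted by start: R1, R2, R3, R5, R4, R6, R8, R9, R7.
R2 starts before R1 ends → R1 and R2 overlap.
R3 starts before R1 ends → R1 and R3 overlap.
R5 starts before R1 ends → R1 and R5 overlap.
R4 starts before R1 ends → R1 and R4 overlap.
R6 starts after R1 ends, so nothing later overlaps R1 either.
R3 starts before R2 ends → R2 and R3 overlap.
R5 starts before R2 ends → R2 and R5 overlap.
R4 starts exactly when R2 ends (back-to-back, no overlap), so nothing later overlaps R2 either.
R5 starts before R3 ends → R3 and R5 overlap.
R4 starts before R3 ends → R3 and R4 overlap.
R6 starts after R3 ends, so nothing later overlaps R3 either.
R4 starts before R5 ends → R5 and R4 overlap.
R6 starts after R5 ends, so nothing later overlaps R5 either.
R6 starts after R4 ends, so nothing later overlaps R4 either.
R8 starts before R6 ends → R6 and R8 overlap.
R9 starts before R6 ends → R6 and R9 overlap.
R7 starts after R6 ends.
R9 starts before R8 ends → R8 and R9 overlap.
R7 starts before R8 ends → R8 and R7 overlap.
R7 starts before R9 ends → R9 and R7 overlap.

R1 & R2, R1 & R3, R1 & R4, R1 & R5, R2 & R3, R2 & R5, R3 & R4, R3 & R5, R4 & R5, R6 & R8, R6 & R9, R7 & R8, R7 & R9, R8 & R9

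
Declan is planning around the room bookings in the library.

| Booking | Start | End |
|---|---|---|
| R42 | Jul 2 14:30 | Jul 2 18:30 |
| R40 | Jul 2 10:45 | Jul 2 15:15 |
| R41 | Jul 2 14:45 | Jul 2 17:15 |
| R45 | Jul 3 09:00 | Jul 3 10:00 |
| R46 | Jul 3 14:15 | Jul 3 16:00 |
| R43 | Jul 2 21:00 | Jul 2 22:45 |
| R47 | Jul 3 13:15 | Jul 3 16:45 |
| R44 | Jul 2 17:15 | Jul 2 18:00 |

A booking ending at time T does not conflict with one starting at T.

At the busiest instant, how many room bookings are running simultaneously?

3

Sweep the timeline, counting +1 at each start and −1 at each end (ends before starts at a tie):
Jul 2 10:45 start R40 → 1
Jul 2 14:30 start R42 → 2
Jul 2 14:45 start R41 → 3
Jul 2 15:15 end R40 → 2
Jul 2 17:15 end R41 → 1
Jul 2 17:15 start R44 → 2
Jul 2 18:00 end R44 → 1
Jul 2 18:30 end R42 → 0
Jul 2 21:00 start R43 → 1
Jul 2 22:45 end R43 → 0
Jul 3 09:00 start R45 → 1
Jul 3 10:00 end R45 → 0
Jul 3 13:15 start R47 → 1
Jul 3 14:15 start R46 → 2
Jul 3 16:00 end R46 → 1
Jul 3 16:45 end R47 → 0
Peak is 3, at Jul 2 14:45 (R40, R41, R42).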